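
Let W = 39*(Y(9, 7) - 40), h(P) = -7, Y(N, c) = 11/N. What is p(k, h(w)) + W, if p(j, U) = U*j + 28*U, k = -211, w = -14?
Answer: -694/3 ≈ -231.33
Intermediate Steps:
p(j, U) = 28*U + U*j
W = -4537/3 (W = 39*(11/9 - 40) = 39*(-349/9) = -4537/3 ≈ -1512.3)
p(k, h(w)) + W = -7*(28 - 211) - 4537/3 = -7*(-183) - 4537/3 = 1281 - 4537/3 = -694/3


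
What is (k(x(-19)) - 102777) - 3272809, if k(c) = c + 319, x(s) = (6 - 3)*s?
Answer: -3375324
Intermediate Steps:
x(s) = 3*s
k(c) = 319 + c
(k(x(-19)) - 102777) - 3272809 = ((319 + 3*(-19)) - 102777) - 3272809 = ((319 - 57) - 102777) - 3272809 = (262 - 102777) - 3272809 = -102515 - 3272809 = -3375324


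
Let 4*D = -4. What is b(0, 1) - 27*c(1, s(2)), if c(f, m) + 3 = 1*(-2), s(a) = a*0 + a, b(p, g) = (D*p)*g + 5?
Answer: 140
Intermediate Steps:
D = -1 (D = (¼)*(-4) = -1)
b(p, g) = 5 - g*p (b(p, g) = (-p)*g + 5 = -g*p + 5 = 5 - g*p)
s(a) = a (s(a) = 0 + a = a)
c(f, m) = -5 (c(f, m) = -3 + 1*(-2) = -3 - 2 = -5)
b(0, 1) - 27*c(1, s(2)) = (5 - 1*1*0) - 27*(-5) = (5 + 0) + 135 = 5 + 135 = 140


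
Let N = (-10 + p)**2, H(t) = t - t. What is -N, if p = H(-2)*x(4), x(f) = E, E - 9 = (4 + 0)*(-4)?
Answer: -100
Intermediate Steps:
E = -7 (E = 9 + (4 + 0)*(-4) = 9 + 4*(-4) = 9 - 16 = -7)
x(f) = -7
H(t) = 0
p = 0 (p = 0*(-7) = 0)
N = 100 (N = (-10 + 0)**2 = (-10)**2 = 100)
-N = -1*100 = -100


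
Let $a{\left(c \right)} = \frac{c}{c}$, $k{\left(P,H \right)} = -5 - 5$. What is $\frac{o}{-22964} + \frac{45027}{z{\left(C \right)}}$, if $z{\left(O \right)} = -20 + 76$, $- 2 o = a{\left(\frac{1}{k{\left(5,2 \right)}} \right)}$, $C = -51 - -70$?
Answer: $\frac{129250007}{160748} \approx 804.05$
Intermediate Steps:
$k{\left(P,H \right)} = -10$ ($k{\left(P,H \right)} = -5 - 5 = -10$)
$C = 19$ ($C = -51 + 70 = 19$)
$a{\left(c \right)} = 1$
$o = - \frac{1}{2}$ ($o = \left(- \frac{1}{2}\right) 1 = - \frac{1}{2} \approx -0.5$)
$z{\left(O \right)} = 56$
$\frac{o}{-22964} + \frac{45027}{z{\left(C \right)}} = - \frac{1}{2 \left(-22964\right)} + \frac{45027}{56} = \left(- \frac{1}{2}\right) \left(- \frac{1}{22964}\right) + 45027 \cdot \frac{1}{56} = \frac{1}{45928} + \frac{45027}{56} = \frac{129250007}{160748}$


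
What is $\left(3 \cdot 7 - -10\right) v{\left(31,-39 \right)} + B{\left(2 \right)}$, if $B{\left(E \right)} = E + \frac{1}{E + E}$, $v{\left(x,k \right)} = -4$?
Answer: $- \frac{487}{4} \approx -121.75$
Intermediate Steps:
$B{\left(E \right)} = E + \frac{1}{2 E}$
$\left(3 \cdot 7 - -10\right) v{\left(31,-39 \right)} + B{\left(2 \right)} = \left(3 \cdot 7 - -10\right) \left(-4\right) + \left(2 + \frac{1}{2 \cdot 2}\right) = \left(21 + \left(15 - 5\right)\right) \left(-4\right) + \left(2 + \frac{1}{2} \cdot \frac{1}{2}\right) = \left(21 + 10\right) \left(-4\right) + \left(2 + \frac{1}{4}\right) = 31 \left(-4\right) + \frac{9}{4} = -124 + \frac{9}{4} = - \frac{487}{4}$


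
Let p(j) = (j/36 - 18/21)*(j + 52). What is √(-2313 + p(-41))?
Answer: I*√4118863/42 ≈ 48.321*I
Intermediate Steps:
p(j) = (52 + j)*(-6/7 + j/36) (p(j) = (j*(1/36) - 18*1/21)*(52 + j) = (j/36 - 6/7)*(52 + j) = (-6/7 + j/36)*(52 + j) = (52 + j)*(-6/7 + j/36))
√(-2313 + p(-41)) = √(-2313 + (-312/7 + (1/36)*(-41)² + (37/63)*(-41))) = √(-2313 + (-312/7 + (1/36)*1681 - 1517/63)) = √(-2313 + (-312/7 + 1681/36 - 1517/63)) = √(-2313 - 5533/252) = √(-588409/252) = I*√4118863/42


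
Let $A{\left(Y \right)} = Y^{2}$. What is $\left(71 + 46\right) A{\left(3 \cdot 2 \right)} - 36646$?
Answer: $-32434$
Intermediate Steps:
$\left(71 + 46\right) A{\left(3 \cdot 2 \right)} - 36646 = \left(71 + 46\right) \left(3 \cdot 2\right)^{2} - 36646 = 117 \cdot 6^{2} - 36646 = 117 \cdot 36 - 36646 = 4212 - 36646 = -32434$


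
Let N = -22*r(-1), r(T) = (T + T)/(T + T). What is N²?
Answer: 484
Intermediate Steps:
r(T) = 1 (r(T) = (2*T)/((2*T)) = (2*T)*(1/(2*T)) = 1)
N = -22 (N = -22*1 = -22)
N² = (-22)² = 484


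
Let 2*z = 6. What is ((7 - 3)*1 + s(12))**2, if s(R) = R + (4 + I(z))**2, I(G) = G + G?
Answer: 13456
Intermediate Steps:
z = 3 (z = (1/2)*6 = 3)
I(G) = 2*G
s(R) = 100 + R (s(R) = R + (4 + 2*3)**2 = R + (4 + 6)**2 = R + 10**2 = R + 100 = 100 + R)
((7 - 3)*1 + s(12))**2 = ((7 - 3)*1 + (100 + 12))**2 = (4*1 + 112)**2 = (4 + 112)**2 = 116**2 = 13456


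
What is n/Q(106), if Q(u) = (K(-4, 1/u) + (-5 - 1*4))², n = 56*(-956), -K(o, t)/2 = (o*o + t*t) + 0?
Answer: -1689699163264/53056054921 ≈ -31.847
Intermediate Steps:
K(o, t) = -2*o² - 2*t² (K(o, t) = -2*((o*o + t*t) + 0) = -2*((o² + t²) + 0) = -2*(o² + t²) = -2*o² - 2*t²)
n = -53536
Q(u) = (-41 - 2/u²)² (Q(u) = ((-2*(-4)² - 2/u²) + (-5 - 1*4))² = ((-2*16 - 2/u²) + (-5 - 4))² = ((-32 - 2/u²) - 9)² = (-41 - 2/u²)²)
n/Q(106) = -53536*126247696/(2 + 41*106²)² = -53536*126247696/(2 + 41*11236)² = -53536*126247696/(2 + 460676)² = -53536/((1/126247696)*460678²) = -53536/((1/126247696)*212224219684) = -53536/53056054921/31561924 = -53536*31561924/53056054921 = -1689699163264/53056054921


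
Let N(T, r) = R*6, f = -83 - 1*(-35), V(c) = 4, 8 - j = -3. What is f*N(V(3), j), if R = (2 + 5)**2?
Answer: -14112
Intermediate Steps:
j = 11 (j = 8 - 1*(-3) = 8 + 3 = 11)
R = 49 (R = 7**2 = 49)
f = -48 (f = -83 + 35 = -48)
N(T, r) = 294 (N(T, r) = 49*6 = 294)
f*N(V(3), j) = -48*294 = -14112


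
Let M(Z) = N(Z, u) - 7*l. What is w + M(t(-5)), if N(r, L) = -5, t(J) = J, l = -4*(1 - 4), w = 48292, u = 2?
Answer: 48203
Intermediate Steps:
l = 12 (l = -4*(-3) = 12)
M(Z) = -89 (M(Z) = -5 - 7*12 = -5 - 84 = -89)
w + M(t(-5)) = 48292 - 89 = 48203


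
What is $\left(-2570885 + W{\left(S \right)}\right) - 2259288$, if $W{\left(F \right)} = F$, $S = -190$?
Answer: $-4830363$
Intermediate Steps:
$\left(-2570885 + W{\left(S \right)}\right) - 2259288 = \left(-2570885 - 190\right) - 2259288 = -2571075 - 2259288 = -4830363$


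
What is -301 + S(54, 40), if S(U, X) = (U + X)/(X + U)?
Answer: -300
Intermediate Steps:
S(U, X) = 1 (S(U, X) = (U + X)/(U + X) = 1)
-301 + S(54, 40) = -301 + 1 = -300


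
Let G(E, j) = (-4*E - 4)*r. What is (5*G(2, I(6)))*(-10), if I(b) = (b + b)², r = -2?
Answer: -1200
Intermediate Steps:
I(b) = 4*b² (I(b) = (2*b)² = 4*b²)
G(E, j) = 8 + 8*E (G(E, j) = (-4*E - 4)*(-2) = (-4 - 4*E)*(-2) = 8 + 8*E)
(5*G(2, I(6)))*(-10) = (5*(8 + 8*2))*(-10) = (5*(8 + 16))*(-10) = (5*24)*(-10) = 120*(-10) = -1200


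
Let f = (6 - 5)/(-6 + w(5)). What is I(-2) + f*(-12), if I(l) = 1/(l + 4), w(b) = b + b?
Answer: -5/2 ≈ -2.5000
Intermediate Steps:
w(b) = 2*b
I(l) = 1/(4 + l)
f = ¼ (f = (6 - 5)/(-6 + 2*5) = 1/(-6 + 10) = 1/4 = 1*(¼) = ¼ ≈ 0.25000)
I(-2) + f*(-12) = 1/(4 - 2) + (¼)*(-12) = 1/2 - 3 = ½ - 3 = -5/2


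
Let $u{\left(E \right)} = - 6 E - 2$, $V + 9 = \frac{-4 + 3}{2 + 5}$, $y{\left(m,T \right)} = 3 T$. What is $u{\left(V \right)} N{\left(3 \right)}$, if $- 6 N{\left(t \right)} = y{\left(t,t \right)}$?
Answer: $- \frac{555}{7} \approx -79.286$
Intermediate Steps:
$N{\left(t \right)} = - \frac{t}{2}$ ($N{\left(t \right)} = - \frac{3 t}{6} = - \frac{t}{2}$)
$V = - \frac{64}{7}$ ($V = -9 + \frac{-4 + 3}{2 + 5} = -9 - \frac{1}{7} = - \frac{64}{7} \approx -9.1429$)
$u{\left(E \right)} = -2 - 6 E$
$u{\left(V \right)} N{\left(3 \right)} = \left(-2 - - \frac{384}{7}\right) \left(\left(- \frac{1}{2}\right) 3\right) = \left(-2 + \frac{384}{7}\right) \left(- \frac{3}{2}\right) = \frac{370}{7} \left(- \frac{3}{2}\right) = - \frac{555}{7}$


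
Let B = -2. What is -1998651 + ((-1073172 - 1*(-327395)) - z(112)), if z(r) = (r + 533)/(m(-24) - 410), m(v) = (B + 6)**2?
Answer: -1081303987/394 ≈ -2.7444e+6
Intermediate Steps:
m(v) = 16 (m(v) = (-2 + 6)**2 = 4**2 = 16)
z(r) = -533/394 - r/394 (z(r) = (r + 533)/(16 - 410) = (533 + r)/(-394) = (533 + r)*(-1/394) = -533/394 - r/394)
-1998651 + ((-1073172 - 1*(-327395)) - z(112)) = -1998651 + ((-1073172 - 1*(-327395)) - (-533/394 - 1/394*112)) = -1998651 + ((-1073172 + 327395) - (-533/394 - 56/197)) = -1998651 + (-745777 - 1*(-645/394)) = -1998651 + (-745777 + 645/394) = -1998651 - 293835493/394 = -1081303987/394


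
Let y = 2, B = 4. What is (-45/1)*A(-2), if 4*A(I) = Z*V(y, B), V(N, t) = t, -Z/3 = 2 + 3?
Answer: 675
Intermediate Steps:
Z = -15 (Z = -3*(2 + 3) = -3*5 = -15)
A(I) = -15 (A(I) = (-15*4)/4 = (¼)*(-60) = -15)
(-45/1)*A(-2) = -45/1*(-15) = -45*1*(-15) = -45*(-15) = 675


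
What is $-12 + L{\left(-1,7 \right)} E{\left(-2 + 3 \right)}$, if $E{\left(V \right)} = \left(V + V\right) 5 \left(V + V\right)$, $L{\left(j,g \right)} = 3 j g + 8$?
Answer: $-272$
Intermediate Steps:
$L{\left(j,g \right)} = 8 + 3 g j$ ($L{\left(j,g \right)} = 3 g j + 8 = 8 + 3 g j$)
$E{\left(V \right)} = 20 V^{2}$ ($E{\left(V \right)} = 2 V 5 \cdot 2 V = 2 V 10 V = 20 V^{2}$)
$-12 + L{\left(-1,7 \right)} E{\left(-2 + 3 \right)} = -12 + \left(8 + 3 \cdot 7 \left(-1\right)\right) 20 \left(-2 + 3\right)^{2} = -12 + \left(8 - 21\right) 20 \cdot 1^{2} = -12 - 13 \cdot 20 \cdot 1 = -12 - 260 = -272$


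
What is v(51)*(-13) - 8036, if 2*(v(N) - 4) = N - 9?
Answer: -8361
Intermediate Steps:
v(N) = -1/2 + N/2 (v(N) = 4 + (N - 9)/2 = 4 + (-9 + N)/2 = 4 + (-9/2 + N/2) = -1/2 + N/2)
v(51)*(-13) - 8036 = (-1/2 + (1/2)*51)*(-13) - 8036 = (-1/2 + 51/2)*(-13) - 8036 = 25*(-13) - 8036 = -325 - 8036 = -8361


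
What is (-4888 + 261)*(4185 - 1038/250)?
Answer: -2418097962/125 ≈ -1.9345e+7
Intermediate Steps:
(-4888 + 261)*(4185 - 1038/250) = -4627*(4185 - 1038*1/250) = -4627*(4185 - 519/125) = -4627*522606/125 = -2418097962/125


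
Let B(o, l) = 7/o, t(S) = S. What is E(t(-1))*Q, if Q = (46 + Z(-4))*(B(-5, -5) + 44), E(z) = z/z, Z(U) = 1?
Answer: 10011/5 ≈ 2002.2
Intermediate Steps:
E(z) = 1
Q = 10011/5 (Q = (46 + 1)*(7/(-5) + 44) = 47*(7*(-1/5) + 44) = 47*(-7/5 + 44) = 47*(213/5) = 10011/5 ≈ 2002.2)
E(t(-1))*Q = 1*(10011/5) = 10011/5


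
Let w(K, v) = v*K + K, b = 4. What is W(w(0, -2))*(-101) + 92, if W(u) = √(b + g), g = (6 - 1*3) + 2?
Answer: -211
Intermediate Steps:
g = 5 (g = (6 - 3) + 2 = 3 + 2 = 5)
w(K, v) = K + K*v (w(K, v) = K*v + K = K + K*v)
W(u) = 3 (W(u) = √(4 + 5) = √9 = 3)
W(w(0, -2))*(-101) + 92 = 3*(-101) + 92 = -303 + 92 = -211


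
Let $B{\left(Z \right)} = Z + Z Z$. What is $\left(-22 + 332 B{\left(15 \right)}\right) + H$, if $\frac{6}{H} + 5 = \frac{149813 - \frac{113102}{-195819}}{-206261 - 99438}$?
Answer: $\frac{13089410464185023}{164322353677} \approx 79657.0$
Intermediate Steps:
$B{\left(Z \right)} = Z + Z^{2}$
$H = - \frac{179585017443}{164322353677}$ ($H = \frac{6}{-5 + \frac{149813 - \frac{113102}{-195819}}{-206261 - 99438}} = \frac{6}{-5 + \frac{149813 - - \frac{113102}{195819}}{-305699}} = \frac{6}{-5 + \left(149813 + \frac{113102}{195819}\right) \left(- \frac{1}{305699}\right)} = \frac{6}{-5 + \frac{29336344949}{195819} \left(- \frac{1}{305699}\right)} = \frac{6}{-5 - \frac{29336344949}{59861672481}} = \frac{6}{- \frac{328644707354}{59861672481}} = 6 \left(- \frac{59861672481}{328644707354}\right) = - \frac{179585017443}{164322353677} \approx -1.0929$)
$\left(-22 + 332 B{\left(15 \right)}\right) + H = \left(-22 + 332 \cdot 15 \left(1 + 15\right)\right) - \frac{179585017443}{164322353677} = \left(-22 + 332 \cdot 15 \cdot 16\right) - \frac{179585017443}{164322353677} = \left(-22 + 332 \cdot 240\right) - \frac{179585017443}{164322353677} = \left(-22 + 79680\right) - \frac{179585017443}{164322353677} = 79658 - \frac{179585017443}{164322353677} = \frac{13089410464185023}{164322353677}$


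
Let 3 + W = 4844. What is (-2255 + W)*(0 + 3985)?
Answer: 10305210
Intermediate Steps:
W = 4841 (W = -3 + 4844 = 4841)
(-2255 + W)*(0 + 3985) = (-2255 + 4841)*(0 + 3985) = 2586*3985 = 10305210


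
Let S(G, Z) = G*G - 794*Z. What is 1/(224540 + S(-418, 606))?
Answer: -1/81900 ≈ -1.2210e-5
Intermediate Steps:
S(G, Z) = G**2 - 794*Z
1/(224540 + S(-418, 606)) = 1/(224540 + ((-418)**2 - 794*606)) = 1/(224540 + (174724 - 481164)) = 1/(224540 - 306440) = 1/(-81900) = -1/81900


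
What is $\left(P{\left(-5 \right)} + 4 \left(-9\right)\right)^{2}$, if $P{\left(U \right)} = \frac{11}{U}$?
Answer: $\frac{36481}{25} \approx 1459.2$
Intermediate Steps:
$\left(P{\left(-5 \right)} + 4 \left(-9\right)\right)^{2} = \left(\frac{11}{-5} + 4 \left(-9\right)\right)^{2} = \left(11 \left(- \frac{1}{5}\right) - 36\right)^{2} = \left(- \frac{11}{5} - 36\right)^{2} = \left(- \frac{191}{5}\right)^{2} = \frac{36481}{25}$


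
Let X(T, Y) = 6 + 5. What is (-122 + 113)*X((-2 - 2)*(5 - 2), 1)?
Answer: -99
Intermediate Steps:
X(T, Y) = 11
(-122 + 113)*X((-2 - 2)*(5 - 2), 1) = (-122 + 113)*11 = -9*11 = -99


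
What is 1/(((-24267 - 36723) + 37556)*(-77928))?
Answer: 1/1826164752 ≈ 5.4760e-10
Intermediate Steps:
1/(((-24267 - 36723) + 37556)*(-77928)) = -1/77928/(-60990 + 37556) = -1/77928/(-23434) = -1/23434*(-1/77928) = 1/1826164752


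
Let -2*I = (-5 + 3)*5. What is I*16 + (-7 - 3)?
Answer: 70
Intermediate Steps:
I = 5 (I = -(-5 + 3)*5/2 = -(-1)*5 = -½*(-10) = 5)
I*16 + (-7 - 3) = 5*16 + (-7 - 3) = 80 - 10 = 70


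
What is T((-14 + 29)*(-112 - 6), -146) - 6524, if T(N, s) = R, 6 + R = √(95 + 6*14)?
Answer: -6530 + √179 ≈ -6516.6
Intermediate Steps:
R = -6 + √179 (R = -6 + √(95 + 6*14) = -6 + √(95 + 84) = -6 + √179 ≈ 7.3791)
T(N, s) = -6 + √179
T((-14 + 29)*(-112 - 6), -146) - 6524 = (-6 + √179) - 6524 = -6530 + √179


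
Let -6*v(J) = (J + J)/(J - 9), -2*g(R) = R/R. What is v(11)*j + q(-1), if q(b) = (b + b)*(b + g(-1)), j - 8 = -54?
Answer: 262/3 ≈ 87.333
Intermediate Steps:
j = -46 (j = 8 - 54 = -46)
g(R) = -½ (g(R) = -R/(2*R) = -½*1 = -½)
q(b) = 2*b*(-½ + b) (q(b) = (b + b)*(b - ½) = (2*b)*(-½ + b) = 2*b*(-½ + b))
v(J) = -J/(3*(-9 + J)) (v(J) = -(J + J)/(6*(J - 9)) = -2*J/(6*(-9 + J)) = -J/(3*(-9 + J)))
v(11)*j + q(-1) = -1*11/(-27 + 3*11)*(-46) - (-1 + 2*(-1)) = -1*11/(-27 + 33)*(-46) - (-1 - 2) = -1*11/6*(-46) - 1*(-3) = -1*11*⅙*(-46) + 3 = -11/6*(-46) + 3 = 253/3 + 3 = 262/3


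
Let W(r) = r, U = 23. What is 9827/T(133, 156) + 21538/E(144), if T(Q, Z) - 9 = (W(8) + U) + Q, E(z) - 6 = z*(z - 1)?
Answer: 103071310/1781727 ≈ 57.849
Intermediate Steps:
E(z) = 6 + z*(-1 + z) (E(z) = 6 + z*(z - 1) = 6 + z*(-1 + z))
T(Q, Z) = 40 + Q (T(Q, Z) = 9 + ((8 + 23) + Q) = 9 + (31 + Q) = 40 + Q)
9827/T(133, 156) + 21538/E(144) = 9827/(40 + 133) + 21538/(6 + 144**2 - 1*144) = 9827/173 + 21538/(6 + 20736 - 144) = 9827*(1/173) + 21538/20598 = 9827/173 + 21538*(1/20598) = 9827/173 + 10769/10299 = 103071310/1781727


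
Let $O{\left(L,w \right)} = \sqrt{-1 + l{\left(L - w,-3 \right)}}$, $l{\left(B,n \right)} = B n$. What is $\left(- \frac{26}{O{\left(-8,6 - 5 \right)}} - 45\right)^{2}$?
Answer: $\left(45 + \sqrt{26}\right)^{2} \approx 2509.9$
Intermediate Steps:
$O{\left(L,w \right)} = \sqrt{-1 - 3 L + 3 w}$ ($O{\left(L,w \right)} = \sqrt{-1 + \left(L - w\right) \left(-3\right)} = \sqrt{-1 - \left(- 3 w + 3 L\right)} = \sqrt{-1 - 3 L + 3 w}$)
$\left(- \frac{26}{O{\left(-8,6 - 5 \right)}} - 45\right)^{2} = \left(- \frac{26}{\sqrt{-1 - -24 + 3 \left(6 - 5\right)}} - 45\right)^{2} = \left(- \frac{26}{\sqrt{-1 + 24 + 3 \left(6 - 5\right)}} - 45\right)^{2} = \left(- \frac{26}{\sqrt{-1 + 24 + 3 \cdot 1}} - 45\right)^{2} = \left(- \frac{26}{\sqrt{-1 + 24 + 3}} - 45\right)^{2} = \left(- \frac{26}{\sqrt{26}} - 45\right)^{2} = \left(- 26 \frac{\sqrt{26}}{26} - 45\right)^{2} = \left(- \sqrt{26} - 45\right)^{2} = \left(-45 - \sqrt{26}\right)^{2}$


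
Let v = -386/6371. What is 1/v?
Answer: -6371/386 ≈ -16.505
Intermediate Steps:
v = -386/6371 (v = -386*1/6371 = -386/6371 ≈ -0.060587)
1/v = 1/(-386/6371) = -6371/386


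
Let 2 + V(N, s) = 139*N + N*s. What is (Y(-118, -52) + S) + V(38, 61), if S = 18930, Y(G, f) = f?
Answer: 26476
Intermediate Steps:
V(N, s) = -2 + 139*N + N*s (V(N, s) = -2 + (139*N + N*s) = -2 + 139*N + N*s)
(Y(-118, -52) + S) + V(38, 61) = (-52 + 18930) + (-2 + 139*38 + 38*61) = 18878 + (-2 + 5282 + 2318) = 18878 + 7598 = 26476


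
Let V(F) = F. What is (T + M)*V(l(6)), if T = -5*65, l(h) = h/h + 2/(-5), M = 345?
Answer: 12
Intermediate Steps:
l(h) = ⅗ (l(h) = 1 + 2*(-⅕) = 1 - ⅖ = ⅗)
T = -325
(T + M)*V(l(6)) = (-325 + 345)*(⅗) = 20*(⅗) = 12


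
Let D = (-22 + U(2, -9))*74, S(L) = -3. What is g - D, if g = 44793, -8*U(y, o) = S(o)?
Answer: 185573/4 ≈ 46393.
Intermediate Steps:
U(y, o) = 3/8 (U(y, o) = -⅛*(-3) = 3/8)
D = -6401/4 (D = (-22 + 3/8)*74 = -173/8*74 = -6401/4 ≈ -1600.3)
g - D = 44793 - 1*(-6401/4) = 44793 + 6401/4 = 185573/4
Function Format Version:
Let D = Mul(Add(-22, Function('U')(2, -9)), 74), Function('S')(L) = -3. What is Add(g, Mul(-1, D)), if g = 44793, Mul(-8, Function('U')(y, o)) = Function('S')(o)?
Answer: Rational(185573, 4) ≈ 46393.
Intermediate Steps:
Function('U')(y, o) = Rational(3, 8) (Function('U')(y, o) = Mul(Rational(-1, 8), -3) = Rational(3, 8))
D = Rational(-6401, 4) (D = Mul(Add(-22, Rational(3, 8)), 74) = Mul(Rational(-173, 8), 74) = Rational(-6401, 4) ≈ -1600.3)
Add(g, Mul(-1, D)) = Add(44793, Mul(-1, Rational(-6401, 4))) = Add(44793, Rational(6401, 4)) = Rational(185573, 4)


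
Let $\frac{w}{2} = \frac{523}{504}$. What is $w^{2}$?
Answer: $\frac{273529}{63504} \approx 4.3073$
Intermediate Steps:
$w = \frac{523}{252}$ ($w = 2 \cdot \frac{523}{504} = \frac{523}{252} \approx 2.0754$)
$w^{2} = \left(\frac{523}{252}\right)^{2} = \frac{273529}{63504}$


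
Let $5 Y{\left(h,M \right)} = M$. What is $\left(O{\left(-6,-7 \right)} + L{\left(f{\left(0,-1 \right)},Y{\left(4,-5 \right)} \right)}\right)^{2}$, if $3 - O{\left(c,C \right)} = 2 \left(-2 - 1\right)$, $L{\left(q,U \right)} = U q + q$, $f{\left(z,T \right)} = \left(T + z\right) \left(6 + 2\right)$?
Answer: $81$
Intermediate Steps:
$f{\left(z,T \right)} = 8 T + 8 z$ ($f{\left(z,T \right)} = \left(T + z\right) 8 = 8 T + 8 z$)
$Y{\left(h,M \right)} = \frac{M}{5}$
$L{\left(q,U \right)} = q + U q$
$O{\left(c,C \right)} = 9$ ($O{\left(c,C \right)} = 3 - 2 \left(-2 - 1\right) = 3 - 2 \left(-3\right) = 3 - -6 = 3 + 6 = 9$)
$\left(O{\left(-6,-7 \right)} + L{\left(f{\left(0,-1 \right)},Y{\left(4,-5 \right)} \right)}\right)^{2} = \left(9 + \left(8 \left(-1\right) + 8 \cdot 0\right) \left(1 + \frac{1}{5} \left(-5\right)\right)\right)^{2} = \left(9 + \left(-8 + 0\right) \left(1 - 1\right)\right)^{2} = \left(9 - 0\right)^{2} = \left(9 + 0\right)^{2} = 9^{2} = 81$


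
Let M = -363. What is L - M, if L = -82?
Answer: 281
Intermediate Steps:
L - M = -82 - 1*(-363) = -82 + 363 = 281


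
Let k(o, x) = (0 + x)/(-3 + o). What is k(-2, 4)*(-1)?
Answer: ⅘ ≈ 0.80000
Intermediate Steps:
k(o, x) = x/(-3 + o)
k(-2, 4)*(-1) = (4/(-3 - 2))*(-1) = (4/(-5))*(-1) = (4*(-⅕))*(-1) = -⅘*(-1) = ⅘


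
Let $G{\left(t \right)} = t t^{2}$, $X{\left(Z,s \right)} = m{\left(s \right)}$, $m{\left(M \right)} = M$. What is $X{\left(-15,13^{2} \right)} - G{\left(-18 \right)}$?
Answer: $6001$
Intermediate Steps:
$X{\left(Z,s \right)} = s$
$G{\left(t \right)} = t^{3}$
$X{\left(-15,13^{2} \right)} - G{\left(-18 \right)} = 13^{2} - \left(-18\right)^{3} = 169 - -5832 = 169 + 5832 = 6001$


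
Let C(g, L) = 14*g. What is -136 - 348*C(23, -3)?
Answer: -112192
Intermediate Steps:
-136 - 348*C(23, -3) = -136 - 4872*23 = -136 - 348*322 = -136 - 112056 = -112192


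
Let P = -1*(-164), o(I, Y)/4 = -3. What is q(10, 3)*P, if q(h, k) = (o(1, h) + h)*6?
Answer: -1968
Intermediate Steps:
o(I, Y) = -12 (o(I, Y) = 4*(-3) = -12)
P = 164
q(h, k) = -72 + 6*h (q(h, k) = (-12 + h)*6 = -72 + 6*h)
q(10, 3)*P = (-72 + 6*10)*164 = (-72 + 60)*164 = -12*164 = -1968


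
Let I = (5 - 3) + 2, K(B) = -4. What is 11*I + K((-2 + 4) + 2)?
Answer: 40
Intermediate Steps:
I = 4 (I = 2 + 2 = 4)
11*I + K((-2 + 4) + 2) = 11*4 - 4 = 44 - 4 = 40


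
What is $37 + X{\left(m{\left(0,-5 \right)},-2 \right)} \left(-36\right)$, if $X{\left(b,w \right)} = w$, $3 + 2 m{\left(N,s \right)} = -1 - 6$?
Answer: $109$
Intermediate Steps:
$m{\left(N,s \right)} = -5$ ($m{\left(N,s \right)} = - \frac{3}{2} + \frac{-1 - 6}{2} = - \frac{3}{2} + \frac{1}{2} \left(-7\right) = - \frac{3}{2} - \frac{7}{2} = -5$)
$37 + X{\left(m{\left(0,-5 \right)},-2 \right)} \left(-36\right) = 37 - -72 = 37 + 72 = 109$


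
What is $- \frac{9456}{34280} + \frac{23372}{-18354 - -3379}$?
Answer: $- \frac{23569894}{12833575} \approx -1.8366$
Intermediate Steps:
$- \frac{9456}{34280} + \frac{23372}{-18354 - -3379} = \left(-9456\right) \frac{1}{34280} + \frac{23372}{-18354 + 3379} = - \frac{1182}{4285} + \frac{23372}{-14975} = - \frac{1182}{4285} + 23372 \left(- \frac{1}{14975}\right) = - \frac{1182}{4285} - \frac{23372}{14975} = - \frac{23569894}{12833575}$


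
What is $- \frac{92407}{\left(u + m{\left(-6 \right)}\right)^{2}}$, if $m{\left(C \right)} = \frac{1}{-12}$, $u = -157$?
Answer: $- \frac{13306608}{3553225} \approx -3.7449$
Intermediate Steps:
$m{\left(C \right)} = - \frac{1}{12}$
$- \frac{92407}{\left(u + m{\left(-6 \right)}\right)^{2}} = - \frac{92407}{\left(-157 - \frac{1}{12}\right)^{2}} = - \frac{92407}{\left(- \frac{1885}{12}\right)^{2}} = - \frac{92407}{\frac{3553225}{144}} = \left(-92407\right) \frac{144}{3553225} = - \frac{13306608}{3553225}$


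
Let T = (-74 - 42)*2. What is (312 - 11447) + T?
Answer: -11367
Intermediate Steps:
T = -232 (T = -116*2 = -232)
(312 - 11447) + T = (312 - 11447) - 232 = -11135 - 232 = -11367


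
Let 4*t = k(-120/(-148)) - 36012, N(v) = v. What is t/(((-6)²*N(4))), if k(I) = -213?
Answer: -4025/64 ≈ -62.891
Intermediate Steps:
t = -36225/4 (t = (-213 - 36012)/4 = (¼)*(-36225) = -36225/4 ≈ -9056.3)
t/(((-6)²*N(4))) = -36225/(4*((-6)²*4)) = -36225/(4*(36*4)) = -36225/4/144 = -36225/4*1/144 = -4025/64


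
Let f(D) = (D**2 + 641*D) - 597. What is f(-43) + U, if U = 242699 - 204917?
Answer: 11471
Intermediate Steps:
f(D) = -597 + D**2 + 641*D
U = 37782
f(-43) + U = (-597 + (-43)**2 + 641*(-43)) + 37782 = (-597 + 1849 - 27563) + 37782 = -26311 + 37782 = 11471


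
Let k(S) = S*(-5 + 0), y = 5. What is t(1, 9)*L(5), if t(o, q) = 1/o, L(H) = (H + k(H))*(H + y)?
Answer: -200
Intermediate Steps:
k(S) = -5*S (k(S) = S*(-5) = -5*S)
L(H) = -4*H*(5 + H) (L(H) = (H - 5*H)*(H + 5) = (-4*H)*(5 + H) = -4*H*(5 + H))
t(1, 9)*L(5) = (4*5*(-5 - 1*5))/1 = 1*(4*5*(-5 - 5)) = 1*(4*5*(-10)) = 1*(-200) = -200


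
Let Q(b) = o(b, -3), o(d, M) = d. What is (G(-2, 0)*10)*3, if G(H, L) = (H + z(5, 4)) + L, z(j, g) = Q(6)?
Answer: 120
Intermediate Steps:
Q(b) = b
z(j, g) = 6
G(H, L) = 6 + H + L (G(H, L) = (H + 6) + L = (6 + H) + L = 6 + H + L)
(G(-2, 0)*10)*3 = ((6 - 2 + 0)*10)*3 = (4*10)*3 = 40*3 = 120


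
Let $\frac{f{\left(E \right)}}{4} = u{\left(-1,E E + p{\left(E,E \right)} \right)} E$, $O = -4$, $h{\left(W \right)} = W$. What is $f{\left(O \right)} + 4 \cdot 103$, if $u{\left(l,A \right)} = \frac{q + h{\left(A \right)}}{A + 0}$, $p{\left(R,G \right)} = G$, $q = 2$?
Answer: $\frac{1180}{3} \approx 393.33$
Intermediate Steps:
$u{\left(l,A \right)} = \frac{2 + A}{A}$ ($u{\left(l,A \right)} = \frac{2 + A}{A + 0} = \frac{2 + A}{A}$)
$f{\left(E \right)} = \frac{4 E \left(2 + E + E^{2}\right)}{E + E^{2}}$ ($f{\left(E \right)} = 4 \frac{2 + \left(E E + E\right)}{E E + E} E = 4 \frac{2 + \left(E^{2} + E\right)}{E^{2} + E} E = 4 \frac{2 + \left(E + E^{2}\right)}{E + E^{2}} E = 4 \frac{2 + E + E^{2}}{E + E^{2}} E = 4 \frac{E \left(2 + E + E^{2}\right)}{E + E^{2}} = \frac{4 E \left(2 + E + E^{2}\right)}{E + E^{2}}$)
$f{\left(O \right)} + 4 \cdot 103 = \frac{4 \left(2 - 4 + \left(-4\right)^{2}\right)}{1 - 4} + 4 \cdot 103 = \frac{4 \left(2 - 4 + 16\right)}{-3} + 412 = 4 \left(- \frac{1}{3}\right) 14 + 412 = - \frac{56}{3} + 412 = \frac{1180}{3}$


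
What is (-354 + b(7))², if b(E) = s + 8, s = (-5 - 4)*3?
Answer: 139129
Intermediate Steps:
s = -27 (s = -9*3 = -27)
b(E) = -19 (b(E) = -27 + 8 = -19)
(-354 + b(7))² = (-354 - 19)² = (-373)² = 139129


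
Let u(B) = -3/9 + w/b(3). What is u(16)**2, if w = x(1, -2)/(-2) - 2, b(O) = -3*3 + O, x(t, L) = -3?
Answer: 1/16 ≈ 0.062500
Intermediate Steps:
b(O) = -9 + O
w = -1/2 (w = -3/(-2) - 2 = -3*(-1/2) - 2 = 3/2 - 2 = -1/2 ≈ -0.50000)
u(B) = -1/4 (u(B) = -3/9 - 1/(2*(-9 + 3)) = -3*1/9 - 1/2/(-6) = -1/3 - 1/2*(-1/6) = -1/3 + 1/12 = -1/4)
u(16)**2 = (-1/4)**2 = 1/16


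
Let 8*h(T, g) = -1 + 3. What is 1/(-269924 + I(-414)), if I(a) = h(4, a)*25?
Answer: -4/1079671 ≈ -3.7048e-6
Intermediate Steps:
h(T, g) = 1/4 (h(T, g) = (-1 + 3)/8 = (1/8)*2 = 1/4)
I(a) = 25/4 (I(a) = (1/4)*25 = 25/4)
1/(-269924 + I(-414)) = 1/(-269924 + 25/4) = 1/(-1079671/4) = -4/1079671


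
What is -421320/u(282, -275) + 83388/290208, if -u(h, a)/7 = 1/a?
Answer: -2802030743357/169288 ≈ -1.6552e+7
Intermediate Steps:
u(h, a) = -7/a
-421320/u(282, -275) + 83388/290208 = -421320/((-7/(-275))) + 83388/290208 = -421320/((-7*(-1/275))) + 83388*(1/290208) = -421320/7/275 + 6949/24184 = -421320*275/7 + 6949/24184 = -115863000/7 + 6949/24184 = -2802030743357/169288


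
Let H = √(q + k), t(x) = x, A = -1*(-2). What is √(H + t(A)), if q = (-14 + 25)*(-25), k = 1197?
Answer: √(2 + √922) ≈ 5.6890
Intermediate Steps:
A = 2
q = -275 (q = 11*(-25) = -275)
H = √922 (H = √(-275 + 1197) = √922 ≈ 30.364)
√(H + t(A)) = √(√922 + 2) = √(2 + √922)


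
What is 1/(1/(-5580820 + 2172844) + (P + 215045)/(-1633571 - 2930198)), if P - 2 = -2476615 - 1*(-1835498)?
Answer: 15553215221544/1452031770551 ≈ 10.711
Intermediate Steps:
P = -641115 (P = 2 + (-2476615 - 1*(-1835498)) = 2 + (-2476615 + 1835498) = 2 - 641117 = -641115)
1/(1/(-5580820 + 2172844) + (P + 215045)/(-1633571 - 2930198)) = 1/(1/(-5580820 + 2172844) + (-641115 + 215045)/(-1633571 - 2930198)) = 1/(1/(-3407976) - 426070/(-4563769)) = 1/(-1/3407976 - 426070*(-1/4563769)) = 1/(-1/3407976 + 426070/4563769) = 1/(1452031770551/15553215221544) = 15553215221544/1452031770551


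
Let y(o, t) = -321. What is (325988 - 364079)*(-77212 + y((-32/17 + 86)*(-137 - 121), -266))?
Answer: 2953309503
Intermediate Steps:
(325988 - 364079)*(-77212 + y((-32/17 + 86)*(-137 - 121), -266)) = (325988 - 364079)*(-77212 - 321) = -38091*(-77533) = 2953309503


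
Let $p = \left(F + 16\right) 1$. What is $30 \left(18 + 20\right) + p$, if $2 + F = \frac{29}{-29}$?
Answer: $1153$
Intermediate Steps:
$F = -3$ ($F = -2 + \frac{29}{-29} = -2 + 29 \left(- \frac{1}{29}\right) = -2 - 1 = -3$)
$p = 13$ ($p = \left(-3 + 16\right) 1 = 13 \cdot 1 = 13$)
$30 \left(18 + 20\right) + p = 30 \left(18 + 20\right) + 13 = 30 \cdot 38 + 13 = 1140 + 13 = 1153$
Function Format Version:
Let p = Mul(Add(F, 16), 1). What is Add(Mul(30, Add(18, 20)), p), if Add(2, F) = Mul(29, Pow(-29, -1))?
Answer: 1153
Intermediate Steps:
F = -3 (F = Add(-2, Mul(29, Pow(-29, -1))) = Add(-2, Mul(29, Rational(-1, 29))) = Add(-2, -1) = -3)
p = 13 (p = Mul(Add(-3, 16), 1) = Mul(13, 1) = 13)
Add(Mul(30, Add(18, 20)), p) = Add(Mul(30, Add(18, 20)), 13) = Add(Mul(30, 38), 13) = Add(1140, 13) = 1153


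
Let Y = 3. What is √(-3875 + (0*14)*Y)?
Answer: 5*I*√155 ≈ 62.25*I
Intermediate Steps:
√(-3875 + (0*14)*Y) = √(-3875 + (0*14)*3) = √(-3875 + 0*3) = √(-3875 + 0) = √(-3875) = 5*I*√155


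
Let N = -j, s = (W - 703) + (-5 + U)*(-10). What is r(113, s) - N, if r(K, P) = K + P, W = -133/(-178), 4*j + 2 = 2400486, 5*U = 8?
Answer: 106722703/178 ≈ 5.9957e+5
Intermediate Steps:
U = 8/5 (U = (⅕)*8 = 8/5 ≈ 1.6000)
j = 600121 (j = -½ + (¼)*2400486 = -½ + 1200243/2 = 600121)
W = 133/178 (W = -133*(-1/178) = 133/178 ≈ 0.74719)
s = -118949/178 (s = (133/178 - 703) + (-5 + 8/5)*(-10) = -125001/178 - 17/5*(-10) = -125001/178 + 34 = -118949/178 ≈ -668.25)
N = -600121 (N = -1*600121 = -600121)
r(113, s) - N = (113 - 118949/178) - 1*(-600121) = -98835/178 + 600121 = 106722703/178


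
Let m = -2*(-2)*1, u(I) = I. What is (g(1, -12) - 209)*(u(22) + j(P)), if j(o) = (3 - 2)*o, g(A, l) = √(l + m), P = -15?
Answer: -1463 + 14*I*√2 ≈ -1463.0 + 19.799*I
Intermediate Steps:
m = 4 (m = 4*1 = 4)
g(A, l) = √(4 + l) (g(A, l) = √(l + 4) = √(4 + l))
j(o) = o (j(o) = 1*o = o)
(g(1, -12) - 209)*(u(22) + j(P)) = (√(4 - 12) - 209)*(22 - 15) = (√(-8) - 209)*7 = (2*I*√2 - 209)*7 = (-209 + 2*I*√2)*7 = -1463 + 14*I*√2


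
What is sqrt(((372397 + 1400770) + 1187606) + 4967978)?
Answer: sqrt(7928751) ≈ 2815.8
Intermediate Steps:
sqrt(((372397 + 1400770) + 1187606) + 4967978) = sqrt((1773167 + 1187606) + 4967978) = sqrt(2960773 + 4967978) = sqrt(7928751)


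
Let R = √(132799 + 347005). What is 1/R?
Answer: √119951/239902 ≈ 0.0014437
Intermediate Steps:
R = 2*√119951 (R = √479804 = 2*√119951 ≈ 692.68)
1/R = 1/(2*√119951) = √119951/239902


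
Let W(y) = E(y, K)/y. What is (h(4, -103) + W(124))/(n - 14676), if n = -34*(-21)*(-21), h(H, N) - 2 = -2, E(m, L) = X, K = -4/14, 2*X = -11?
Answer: 11/7358160 ≈ 1.4949e-6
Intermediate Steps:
X = -11/2 (X = (1/2)*(-11) = -11/2 ≈ -5.5000)
K = -2/7 (K = -4*1/14 = -2/7 ≈ -0.28571)
E(m, L) = -11/2
h(H, N) = 0 (h(H, N) = 2 - 2 = 0)
W(y) = -11/(2*y)
n = -14994 (n = 714*(-21) = -14994)
(h(4, -103) + W(124))/(n - 14676) = (0 - 11/2/124)/(-14994 - 14676) = (0 - 11/2*1/124)/(-29670) = (0 - 11/248)*(-1/29670) = -11/248*(-1/29670) = 11/7358160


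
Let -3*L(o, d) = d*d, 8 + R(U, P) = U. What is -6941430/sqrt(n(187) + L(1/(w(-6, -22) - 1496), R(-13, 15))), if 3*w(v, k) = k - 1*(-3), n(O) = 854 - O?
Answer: -694143*sqrt(130)/26 ≈ -3.0440e+5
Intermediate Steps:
R(U, P) = -8 + U
w(v, k) = 1 + k/3 (w(v, k) = (k - 1*(-3))/3 = (k + 3)/3 = (3 + k)/3 = 1 + k/3)
L(o, d) = -d**2/3 (L(o, d) = -d*d/3 = -d**2/3)
-6941430/sqrt(n(187) + L(1/(w(-6, -22) - 1496), R(-13, 15))) = -6941430/sqrt((854 - 1*187) - (-8 - 13)**2/3) = -6941430/sqrt((854 - 187) - 1/3*(-21)**2) = -6941430/sqrt(667 - 1/3*441) = -6941430/sqrt(667 - 147) = -6941430*sqrt(130)/260 = -694143*sqrt(130)/26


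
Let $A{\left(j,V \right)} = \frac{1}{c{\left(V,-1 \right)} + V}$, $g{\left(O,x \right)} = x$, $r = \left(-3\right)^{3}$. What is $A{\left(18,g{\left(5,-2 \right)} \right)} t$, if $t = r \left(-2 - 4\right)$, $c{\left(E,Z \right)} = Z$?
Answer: $-54$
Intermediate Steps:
$r = -27$
$A{\left(j,V \right)} = \frac{1}{-1 + V}$
$t = 162$ ($t = - 27 \left(-2 - 4\right) = \left(-27\right) \left(-6\right) = 162$)
$A{\left(18,g{\left(5,-2 \right)} \right)} t = \frac{1}{-1 - 2} \cdot 162 = \frac{1}{-3} \cdot 162 = \left(- \frac{1}{3}\right) 162 = -54$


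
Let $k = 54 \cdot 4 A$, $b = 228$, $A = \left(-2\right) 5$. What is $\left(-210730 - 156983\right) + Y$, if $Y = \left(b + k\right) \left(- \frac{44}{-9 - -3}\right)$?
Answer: $-381881$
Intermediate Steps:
$A = -10$
$k = -2160$ ($k = 54 \cdot 4 \left(-10\right) = 54 \left(-40\right) = -2160$)
$Y = -14168$ ($Y = \left(228 - 2160\right) \left(- \frac{44}{-9 - -3}\right) = - 1932 \left(- \frac{44}{-9 + 3}\right) = - 1932 \left(- \frac{44}{-6}\right) = - 1932 \left(\left(-44\right) \left(- \frac{1}{6}\right)\right) = \left(-1932\right) \frac{22}{3} = -14168$)
$\left(-210730 - 156983\right) + Y = \left(-210730 - 156983\right) - 14168 = -367713 - 14168 = -381881$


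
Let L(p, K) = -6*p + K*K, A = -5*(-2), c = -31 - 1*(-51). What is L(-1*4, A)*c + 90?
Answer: 2570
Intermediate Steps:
c = 20 (c = -31 + 51 = 20)
A = 10
L(p, K) = K² - 6*p (L(p, K) = -6*p + K² = K² - 6*p)
L(-1*4, A)*c + 90 = (10² - (-6)*4)*20 + 90 = (100 - 6*(-4))*20 + 90 = (100 + 24)*20 + 90 = 124*20 + 90 = 2480 + 90 = 2570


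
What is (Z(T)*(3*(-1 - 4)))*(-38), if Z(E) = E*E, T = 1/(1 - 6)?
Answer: 114/5 ≈ 22.800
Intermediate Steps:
T = -⅕ (T = 1/(-5) = -⅕ ≈ -0.20000)
Z(E) = E²
(Z(T)*(3*(-1 - 4)))*(-38) = ((-⅕)²*(3*(-1 - 4)))*(-38) = ((3*(-5))/25)*(-38) = ((1/25)*(-15))*(-38) = -⅗*(-38) = 114/5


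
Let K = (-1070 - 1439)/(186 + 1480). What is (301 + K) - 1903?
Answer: -2671441/1666 ≈ -1603.5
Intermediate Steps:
K = -2509/1666 ≈ -1.5060
(301 + K) - 1903 = (301 - 2509/1666) - 1903 = 498957/1666 - 1903 = -2671441/1666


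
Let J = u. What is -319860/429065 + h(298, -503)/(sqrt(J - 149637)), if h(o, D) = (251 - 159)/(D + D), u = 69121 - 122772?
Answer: -63972/85813 + 23*I*sqrt(50822)/25563466 ≈ -0.74548 + 0.00020283*I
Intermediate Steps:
u = -53651
J = -53651
h(o, D) = 46/D (h(o, D) = 92/((2*D)) = 92*(1/(2*D)) = 46/D)
-319860/429065 + h(298, -503)/(sqrt(J - 149637)) = -319860/429065 + (46/(-503))/(sqrt(-53651 - 149637)) = -319860*1/429065 + (46*(-1/503))/(sqrt(-203288)) = -63972/85813 - 46*(-I*sqrt(50822)/101644)/503 = -63972/85813 - (-23)*I*sqrt(50822)/25563466 = -63972/85813 + 23*I*sqrt(50822)/25563466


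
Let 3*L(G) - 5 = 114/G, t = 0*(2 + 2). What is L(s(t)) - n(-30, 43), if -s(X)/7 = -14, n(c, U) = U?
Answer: -6019/147 ≈ -40.946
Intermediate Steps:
t = 0 (t = 0*4 = 0)
s(X) = 98 (s(X) = -7*(-14) = 98)
L(G) = 5/3 + 38/G (L(G) = 5/3 + (114/G)/3 = 5/3 + 38/G)
L(s(t)) - n(-30, 43) = (5/3 + 38/98) - 1*43 = (5/3 + 38*(1/98)) - 43 = (5/3 + 19/49) - 43 = 302/147 - 43 = -6019/147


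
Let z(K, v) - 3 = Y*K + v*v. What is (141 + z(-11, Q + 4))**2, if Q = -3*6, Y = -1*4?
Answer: 147456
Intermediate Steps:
Y = -4
Q = -18
z(K, v) = 3 + v**2 - 4*K (z(K, v) = 3 + (-4*K + v*v) = 3 + (-4*K + v**2) = 3 + (v**2 - 4*K) = 3 + v**2 - 4*K)
(141 + z(-11, Q + 4))**2 = (141 + (3 + (-18 + 4)**2 - 4*(-11)))**2 = (141 + (3 + (-14)**2 + 44))**2 = (141 + (3 + 196 + 44))**2 = (141 + 243)**2 = 384**2 = 147456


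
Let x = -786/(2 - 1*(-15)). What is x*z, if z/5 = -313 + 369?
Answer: -220080/17 ≈ -12946.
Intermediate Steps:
z = 280 (z = 5*(-313 + 369) = 5*56 = 280)
x = -786/17 (x = -786/(2 + 15) = -786/17 ≈ -46.235)
x*z = -786/17*280 = -220080/17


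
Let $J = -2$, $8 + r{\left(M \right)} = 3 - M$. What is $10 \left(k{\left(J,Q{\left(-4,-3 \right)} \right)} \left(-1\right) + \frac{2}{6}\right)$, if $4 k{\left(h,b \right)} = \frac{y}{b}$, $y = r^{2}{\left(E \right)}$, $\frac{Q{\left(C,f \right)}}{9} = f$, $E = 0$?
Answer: $\frac{305}{54} \approx 5.6481$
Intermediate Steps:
$Q{\left(C,f \right)} = 9 f$
$r{\left(M \right)} = -5 - M$ ($r{\left(M \right)} = -8 - \left(-3 + M\right) = -5 - M$)
$y = 25$ ($y = \left(-5 - 0\right)^{2} = \left(-5 + 0\right)^{2} = \left(-5\right)^{2} = 25$)
$k{\left(h,b \right)} = \frac{25}{4 b}$ ($k{\left(h,b \right)} = \frac{\frac{1}{b} 25}{4} = \frac{25 \frac{1}{b}}{4} = \frac{25}{4 b}$)
$10 \left(k{\left(J,Q{\left(-4,-3 \right)} \right)} \left(-1\right) + \frac{2}{6}\right) = 10 \left(\frac{25}{4 \cdot 9 \left(-3\right)} \left(-1\right) + \frac{2}{6}\right) = 10 \left(\frac{25}{4 \left(-27\right)} \left(-1\right) + 2 \cdot \frac{1}{6}\right) = 10 \left(\frac{25}{4} \left(- \frac{1}{27}\right) \left(-1\right) + \frac{1}{3}\right) = 10 \left(\left(- \frac{25}{108}\right) \left(-1\right) + \frac{1}{3}\right) = 10 \left(\frac{25}{108} + \frac{1}{3}\right) = 10 \cdot \frac{61}{108} = \frac{305}{54}$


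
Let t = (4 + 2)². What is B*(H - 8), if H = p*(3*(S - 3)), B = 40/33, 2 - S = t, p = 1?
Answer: -4760/33 ≈ -144.24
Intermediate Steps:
t = 36 (t = 6² = 36)
S = -34 (S = 2 - 1*36 = 2 - 36 = -34)
B = 40/33 (B = 40*(1/33) = 40/33 ≈ 1.2121)
H = -111 (H = 1*(3*(-34 - 3)) = 1*(3*(-37)) = 1*(-111) = -111)
B*(H - 8) = 40*(-111 - 8)/33 = (40/33)*(-119) = -4760/33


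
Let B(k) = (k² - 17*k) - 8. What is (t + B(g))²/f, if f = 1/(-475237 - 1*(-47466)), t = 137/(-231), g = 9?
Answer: -148262301166219/53361 ≈ -2.7785e+9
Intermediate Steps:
B(k) = -8 + k² - 17*k
t = -137/231 (t = 137*(-1/231) = -137/231 ≈ -0.59307)
f = -1/427771 (f = 1/(-475237 + 47466) = 1/(-427771) = -1/427771 ≈ -2.3377e-6)
(t + B(g))²/f = (-137/231 + (-8 + 9² - 17*9))²/(-1/427771) = (-137/231 + (-8 + 81 - 153))²*(-427771) = (-137/231 - 80)²*(-427771) = (-18617/231)²*(-427771) = (346592689/53361)*(-427771) = -148262301166219/53361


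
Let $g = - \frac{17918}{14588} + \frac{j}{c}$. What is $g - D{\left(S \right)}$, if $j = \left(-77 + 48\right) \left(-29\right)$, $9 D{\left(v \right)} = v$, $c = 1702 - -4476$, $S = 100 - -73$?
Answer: $- \frac{2059678367}{101390247} \approx -20.314$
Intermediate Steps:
$S = 173$ ($S = 100 + 73 = 173$)
$c = 6178$ ($c = 1702 + 4476 = 6178$)
$D{\left(v \right)} = \frac{v}{9}$
$j = 841$ ($j = \left(-29\right) \left(-29\right) = 841$)
$g = - \frac{12303612}{11265583}$ ($g = - \frac{17918}{14588} + \frac{841}{6178} = \left(-17918\right) \frac{1}{14588} + 841 \cdot \frac{1}{6178} = - \frac{8959}{7294} + \frac{841}{6178} = - \frac{12303612}{11265583} \approx -1.0921$)
$g - D{\left(S \right)} = - \frac{12303612}{11265583} - \frac{1}{9} \cdot 173 = - \frac{12303612}{11265583} - \frac{173}{9} = - \frac{2059678367}{101390247}$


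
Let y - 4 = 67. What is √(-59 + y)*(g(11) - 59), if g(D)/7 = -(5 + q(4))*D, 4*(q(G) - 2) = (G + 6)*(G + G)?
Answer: -4276*√3 ≈ -7406.3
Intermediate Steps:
y = 71 (y = 4 + 67 = 71)
q(G) = 2 + G*(6 + G)/2 (q(G) = 2 + ((G + 6)*(G + G))/4 = 2 + ((6 + G)*(2*G))/4 = 2 + (2*G*(6 + G))/4 = 2 + G*(6 + G)/2)
g(D) = -189*D (g(D) = 7*(-(5 + (2 + (½)*4² + 3*4))*D) = 7*(-(5 + (2 + (½)*16 + 12))*D) = 7*(-(5 + (2 + 8 + 12))*D) = 7*(-(5 + 22)*D) = 7*(-27*D) = -189*D)
√(-59 + y)*(g(11) - 59) = √(-59 + 71)*(-189*11 - 59) = √12*(-2079 - 59) = (2*√3)*(-2138) = -4276*√3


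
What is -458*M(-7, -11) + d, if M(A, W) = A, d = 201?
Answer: 3407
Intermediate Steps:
-458*M(-7, -11) + d = -458*(-7) + 201 = 3206 + 201 = 3407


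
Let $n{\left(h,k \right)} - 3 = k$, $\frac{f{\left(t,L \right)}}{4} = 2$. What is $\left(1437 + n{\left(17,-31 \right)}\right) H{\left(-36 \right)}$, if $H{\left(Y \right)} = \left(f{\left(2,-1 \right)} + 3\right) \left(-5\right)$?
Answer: $-77495$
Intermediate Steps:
$f{\left(t,L \right)} = 8$ ($f{\left(t,L \right)} = 4 \cdot 2 = 8$)
$n{\left(h,k \right)} = 3 + k$
$H{\left(Y \right)} = -55$ ($H{\left(Y \right)} = \left(8 + 3\right) \left(-5\right) = 11 \left(-5\right) = -55$)
$\left(1437 + n{\left(17,-31 \right)}\right) H{\left(-36 \right)} = \left(1437 + \left(3 - 31\right)\right) \left(-55\right) = \left(1437 - 28\right) \left(-55\right) = 1409 \left(-55\right) = -77495$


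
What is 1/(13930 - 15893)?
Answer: -1/1963 ≈ -0.00050942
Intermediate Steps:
1/(13930 - 15893) = 1/(-1963) = -1/1963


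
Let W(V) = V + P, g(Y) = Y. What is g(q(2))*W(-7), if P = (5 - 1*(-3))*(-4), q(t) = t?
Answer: -78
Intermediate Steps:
P = -32 (P = (5 + 3)*(-4) = 8*(-4) = -32)
W(V) = -32 + V (W(V) = V - 32 = -32 + V)
g(q(2))*W(-7) = 2*(-32 - 7) = 2*(-39) = -78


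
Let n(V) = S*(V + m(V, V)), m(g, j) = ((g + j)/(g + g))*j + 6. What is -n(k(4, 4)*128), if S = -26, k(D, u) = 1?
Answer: 6812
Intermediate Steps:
m(g, j) = 6 + j*(g + j)/(2*g) (m(g, j) = ((g + j)/((2*g)))*j + 6 = ((g + j)*(1/(2*g)))*j + 6 = ((g + j)/(2*g))*j + 6 = j*(g + j)/(2*g) + 6 = 6 + j*(g + j)/(2*g))
n(V) = -26*V - 13*(V² + V*(12 + V))/V (n(V) = -26*(V + (V² + V*(12 + V))/(2*V)) = -26*V - 13*(V² + V*(12 + V))/V)
-n(k(4, 4)*128) = -(-156 - 52*128) = -(-156 - 6656) = -1*(-6812) = 6812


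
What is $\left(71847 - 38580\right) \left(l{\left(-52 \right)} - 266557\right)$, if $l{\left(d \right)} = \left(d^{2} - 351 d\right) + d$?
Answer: $-8172138351$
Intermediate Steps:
$l{\left(d \right)} = d^{2} - 350 d$
$\left(71847 - 38580\right) \left(l{\left(-52 \right)} - 266557\right) = \left(71847 - 38580\right) \left(- 52 \left(-350 - 52\right) - 266557\right) = 33267 \left(\left(-52\right) \left(-402\right) - 266557\right) = 33267 \left(20904 - 266557\right) = 33267 \left(-245653\right) = -8172138351$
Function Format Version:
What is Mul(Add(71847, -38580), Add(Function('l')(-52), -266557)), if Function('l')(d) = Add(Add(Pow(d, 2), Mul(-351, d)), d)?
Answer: -8172138351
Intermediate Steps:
Function('l')(d) = Add(Pow(d, 2), Mul(-350, d))
Mul(Add(71847, -38580), Add(Function('l')(-52), -266557)) = Mul(Add(71847, -38580), Add(Mul(-52, Add(-350, -52)), -266557)) = Mul(33267, Add(Mul(-52, -402), -266557)) = Mul(33267, Add(20904, -266557)) = Mul(33267, -245653) = -8172138351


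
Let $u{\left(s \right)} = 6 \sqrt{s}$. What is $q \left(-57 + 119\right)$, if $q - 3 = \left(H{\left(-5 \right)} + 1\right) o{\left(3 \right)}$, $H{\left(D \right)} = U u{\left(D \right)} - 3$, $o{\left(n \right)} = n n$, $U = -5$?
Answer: $-930 - 16740 i \sqrt{5} \approx -930.0 - 37432.0 i$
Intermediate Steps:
$o{\left(n \right)} = n^{2}$
$H{\left(D \right)} = -3 - 30 \sqrt{D}$ ($H{\left(D \right)} = - 5 \cdot 6 \sqrt{D} - 3 = - 30 \sqrt{D} - 3 = -3 - 30 \sqrt{D}$)
$q = -15 - 270 i \sqrt{5}$ ($q = 3 + \left(\left(-3 - 30 \sqrt{-5}\right) + 1\right) 3^{2} = 3 + \left(\left(-3 - 30 i \sqrt{5}\right) + 1\right) 9 = 3 + \left(-2 - 30 i \sqrt{5}\right) 9 = 3 - \left(18 + 270 i \sqrt{5}\right) = -15 - 270 i \sqrt{5} \approx -15.0 - 603.74 i$)
$q \left(-57 + 119\right) = \left(-15 - 270 i \sqrt{5}\right) \left(-57 + 119\right) = \left(-15 - 270 i \sqrt{5}\right) 62 = -930 - 16740 i \sqrt{5}$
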